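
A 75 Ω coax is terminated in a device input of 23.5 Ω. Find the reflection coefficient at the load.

Γ = -0.523

Γ = (Z_L − Z_0)/(Z_L + Z_0) = (23.5 − 75)/(23.5 + 75) = -51.5/98.5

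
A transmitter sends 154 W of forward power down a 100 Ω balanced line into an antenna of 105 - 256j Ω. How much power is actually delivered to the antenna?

|Γ| = |(5 − j256)/(205 − j256)| = 0.781
|Γ|² = 0.61
P_refl = |Γ|²·P_inc = 93.9 W, P_del = (1 − |Γ|²)·P_inc = 60.1 W

P_delivered ≈ 60.1 W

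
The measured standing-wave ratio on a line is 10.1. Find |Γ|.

|Γ| = (S − 1)/(S + 1) = (10.1 − 1)/(10.1 + 1) = 9.1/11.1

|Γ| ≈ 0.82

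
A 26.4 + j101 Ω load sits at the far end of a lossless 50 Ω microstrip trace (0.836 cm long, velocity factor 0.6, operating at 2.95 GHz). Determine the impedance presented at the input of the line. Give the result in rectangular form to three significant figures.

λ = v/f = 0.6·c / 2.95 GHz = 0.061 m
βl = 2π·l/λ = 2π × 0.137 = 49.3°
tan(βl) = tan(49.3°) = 1.16
Z_in = Z_0·(Z_L + jZ_0·tanβl)/(Z_0 + jZ_L·tanβl)
     = 50·(26.4 + j159)/(-67.5 + j30.7)

Z_in ≈ 28.2 − j105 Ω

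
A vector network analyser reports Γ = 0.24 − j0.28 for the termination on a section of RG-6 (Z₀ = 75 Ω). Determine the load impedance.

Z_L ≈ 98.8 − j64 Ω

Z_L = Z_0·(1 + Γ)/(1 − Γ) = 75·(1.24 − j0.28)/(0.76 + j0.28)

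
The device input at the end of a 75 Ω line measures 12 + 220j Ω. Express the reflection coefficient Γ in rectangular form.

Γ = (Z_L − Z_0)/(Z_L + Z_0) = (-63 + j220)/(87 + j220)

Γ ≈ 0.767 + j0.59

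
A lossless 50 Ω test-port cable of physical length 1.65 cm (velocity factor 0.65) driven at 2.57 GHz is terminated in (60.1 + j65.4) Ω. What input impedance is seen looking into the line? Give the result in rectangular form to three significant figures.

λ = v/f = 0.65·c / 2.57 GHz = 0.0759 m
βl = 2π·l/λ = 2π × 0.217 = 78.3°
tan(βl) = tan(78.3°) = 4.82
Z_in = Z_0·(Z_L + jZ_0·tanβl)/(Z_0 + jZ_L·tanβl)
     = 50·(60.1 + j307)/(-265 + j290)

Z_in ≈ 23.6 − j32 Ω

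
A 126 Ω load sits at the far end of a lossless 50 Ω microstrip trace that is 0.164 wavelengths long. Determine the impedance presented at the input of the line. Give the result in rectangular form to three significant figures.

Z_in ≈ 25.5 − j23.9 Ω

βl = 2π × 0.164 = 59°
tan(βl) = tan(59°) = 1.67
Z_in = Z_0·(Z_L + jZ_0·tanβl)/(Z_0 + jZ_L·tanβl)
     = 50·(126 + j83.3)/(50 + j210)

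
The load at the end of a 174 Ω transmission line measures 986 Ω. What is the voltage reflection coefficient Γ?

Γ = 0.7

Γ = (Z_L − Z_0)/(Z_L + Z_0) = (986 − 174)/(986 + 174) = 812/1160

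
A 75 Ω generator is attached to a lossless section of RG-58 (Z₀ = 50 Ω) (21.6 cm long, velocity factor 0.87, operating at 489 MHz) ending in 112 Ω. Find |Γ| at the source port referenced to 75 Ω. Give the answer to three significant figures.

|Γ| ≈ 0.371

λ = v/f = 0.87·c / 489 MHz = 0.534 m
βl = 2π·l/λ = 2π × 0.405 = 146°
tan(βl) = -0.682
Z_in = Z_0·(Z_L + jZ_0·tanβl)/(Z_0 + jZ_L·tanβl) = 49.2 + j41.1 Ω
Γ_s = (Z_in − Z_s)/(Z_in + Z_s) = (-25.8 + j41.1)/(124 + j41.1), |Γ_s| = 0.371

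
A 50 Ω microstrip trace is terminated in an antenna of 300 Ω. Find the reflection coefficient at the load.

Γ = (Z_L − Z_0)/(Z_L + Z_0) = (300 − 50)/(300 + 50) = 250/350

Γ = 0.714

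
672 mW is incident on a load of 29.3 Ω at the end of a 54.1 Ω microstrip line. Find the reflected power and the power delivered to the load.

P_reflected ≈ 59.4 mW; P_delivered ≈ 613 mW

Γ = (29.3 − 54.1)/(29.3 + 54.1) = -0.297
|Γ|² = 0.0884
P_refl = |Γ|²·P_inc = 59.4 mW, P_del = (1 − |Γ|²)·P_inc = 613 mW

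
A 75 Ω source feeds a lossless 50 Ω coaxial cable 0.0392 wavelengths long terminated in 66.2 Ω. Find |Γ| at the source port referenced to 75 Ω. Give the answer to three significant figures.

|Γ| ≈ 0.104

βl = 2π × 0.0392 = 14.1°
tan(βl) = 0.251
Z_in = Z_0·(Z_L + jZ_0·tanβl)/(Z_0 + jZ_L·tanβl) = 63.4 − j8.52 Ω
Γ_s = (Z_in − Z_s)/(Z_in + Z_s) = (-11.6 − j8.52)/(138 − j8.52), |Γ_s| = 0.104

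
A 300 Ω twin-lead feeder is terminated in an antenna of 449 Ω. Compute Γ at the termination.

Γ = (Z_L − Z_0)/(Z_L + Z_0) = (449 − 300)/(449 + 300) = 149/749

Γ = 0.199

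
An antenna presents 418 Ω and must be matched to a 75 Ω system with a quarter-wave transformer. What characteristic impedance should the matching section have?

Z_qwt ≈ 177 Ω

Z_qwt = √(Z_0·R_L) = √(75 × 418) = √31350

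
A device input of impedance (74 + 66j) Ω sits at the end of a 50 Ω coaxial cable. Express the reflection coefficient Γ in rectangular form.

Γ = (Z_L − Z_0)/(Z_L + Z_0) = (24 + j66)/(124 + j66)

Γ ≈ 0.372 + j0.334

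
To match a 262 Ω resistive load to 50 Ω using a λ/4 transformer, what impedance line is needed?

Z_qwt ≈ 114 Ω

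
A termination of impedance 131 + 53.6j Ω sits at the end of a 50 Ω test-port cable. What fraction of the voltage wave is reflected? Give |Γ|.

Γ = (Z_L − Z_0)/(Z_L + Z_0) = (81 + j53.6)/(181 + j53.6)
|Γ| = 97.1/189

|Γ| ≈ 0.515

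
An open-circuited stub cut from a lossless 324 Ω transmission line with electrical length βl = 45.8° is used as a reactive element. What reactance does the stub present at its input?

X_in ≈ -315 Ω (capacitive)

tan(βl) = 1.03
For an open-circuited stub, Z_in = −jZ_0·cot(βl) = −jZ_0/tan(βl)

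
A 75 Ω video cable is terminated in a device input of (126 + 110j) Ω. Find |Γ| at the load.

Γ = (Z_L − Z_0)/(Z_L + Z_0) = (51 + j110)/(201 + j110)
|Γ| = 121/229

|Γ| ≈ 0.529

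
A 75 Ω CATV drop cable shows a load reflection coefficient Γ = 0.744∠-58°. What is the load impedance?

Z_L = Z_0·(1 + Γ)/(1 − Γ) = 75·(1.39 − j0.631)/(0.606 + j0.631)

Z_L ≈ 43.8 − j124 Ω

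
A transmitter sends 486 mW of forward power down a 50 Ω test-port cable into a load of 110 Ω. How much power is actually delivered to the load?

Γ = (110 − 50)/(110 + 50) = 0.375
|Γ|² = 0.141
P_refl = |Γ|²·P_inc = 68.3 mW, P_del = (1 − |Γ|²)·P_inc = 418 mW

P_delivered ≈ 418 mW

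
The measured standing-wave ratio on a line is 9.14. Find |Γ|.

|Γ| = (S − 1)/(S + 1) = (9.14 − 1)/(9.14 + 1) = 8.14/10.1

|Γ| ≈ 0.803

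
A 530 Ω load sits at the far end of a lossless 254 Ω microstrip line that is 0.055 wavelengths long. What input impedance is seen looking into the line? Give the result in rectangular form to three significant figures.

Z_in ≈ 383 − j196 Ω

βl = 2π × 0.055 = 19.8°
tan(βl) = tan(19.8°) = 0.36
Z_in = Z_0·(Z_L + jZ_0·tanβl)/(Z_0 + jZ_L·tanβl)
     = 254·(530 + j91.4)/(254 + j191)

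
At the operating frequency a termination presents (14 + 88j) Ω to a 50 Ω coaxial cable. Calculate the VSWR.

Γ = (Z_L − Z_0)/(Z_L + Z_0) = (-36 + j88)/(64 + j88)
|Γ| = 95.1/109 = 0.874
VSWR = (1 + |Γ|)/(1 − |Γ|) = 1.87/0.126

VSWR ≈ 14.8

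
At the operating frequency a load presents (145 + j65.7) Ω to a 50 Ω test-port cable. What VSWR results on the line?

Γ = (Z_L − Z_0)/(Z_L + Z_0) = (95 + j65.7)/(195 + j65.7)
|Γ| = 116/206 = 0.561
VSWR = (1 + |Γ|)/(1 − |Γ|) = 1.56/0.439

VSWR ≈ 3.56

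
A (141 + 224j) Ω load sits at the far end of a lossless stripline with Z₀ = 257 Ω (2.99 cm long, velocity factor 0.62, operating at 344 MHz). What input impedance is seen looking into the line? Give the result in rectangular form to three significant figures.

Z_in ≈ 314 + j372 Ω

λ = v/f = 0.62·c / 344 MHz = 0.541 m
βl = 2π·l/λ = 2π × 0.0553 = 19.9°
tan(βl) = tan(19.9°) = 0.362
Z_in = Z_0·(Z_L + jZ_0·tanβl)/(Z_0 + jZ_L·tanβl)
     = 257·(141 + j317)/(176 + j51.1)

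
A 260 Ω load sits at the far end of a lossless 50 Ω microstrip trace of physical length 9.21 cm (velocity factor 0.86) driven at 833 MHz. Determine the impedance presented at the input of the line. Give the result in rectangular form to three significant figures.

λ = v/f = 0.86·c / 833 MHz = 0.31 m
βl = 2π·l/λ = 2π × 0.297 = 107°
tan(βl) = tan(107°) = -3.26
Z_in = Z_0·(Z_L + jZ_0·tanβl)/(Z_0 + jZ_L·tanβl)
     = 50·(260 − j163)/(50 − j848)

Z_in ≈ 10.5 + j14.7 Ω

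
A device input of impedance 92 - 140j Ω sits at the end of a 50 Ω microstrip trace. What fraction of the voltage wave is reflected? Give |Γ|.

|Γ| ≈ 0.733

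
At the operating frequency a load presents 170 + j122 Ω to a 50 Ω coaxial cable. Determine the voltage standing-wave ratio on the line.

VSWR ≈ 5.25

Γ = (Z_L − Z_0)/(Z_L + Z_0) = (120 + j122)/(220 + j122)
|Γ| = 171/252 = 0.68
VSWR = (1 + |Γ|)/(1 − |Γ|) = 1.68/0.32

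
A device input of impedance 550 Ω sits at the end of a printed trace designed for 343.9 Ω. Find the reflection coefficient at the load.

Γ = 0.231

Γ = (Z_L − Z_0)/(Z_L + Z_0) = (550 − 343.9)/(550 + 343.9) = 206.1/893.9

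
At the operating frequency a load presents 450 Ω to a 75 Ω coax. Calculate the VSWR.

For a purely resistive load, VSWR = R_L/Z_0 or Z_0/R_L (whichever > 1) = 450/75

VSWR ≈ 6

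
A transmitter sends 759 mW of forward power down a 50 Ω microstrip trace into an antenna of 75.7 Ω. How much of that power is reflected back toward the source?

P_reflected ≈ 31.7 mW

Γ = (75.7 − 50)/(75.7 + 50) = 0.204
|Γ|² = 0.0418
P_refl = |Γ|²·P_inc = 31.7 mW, P_del = (1 − |Γ|²)·P_inc = 727 mW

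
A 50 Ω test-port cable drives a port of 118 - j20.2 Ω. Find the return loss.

Γ = (68 − j20.2)/(168 − j20.2), |Γ| = 0.419
RL = −20·log₁₀|Γ| = −20·log₁₀(0.419)

RL ≈ 7.55 dB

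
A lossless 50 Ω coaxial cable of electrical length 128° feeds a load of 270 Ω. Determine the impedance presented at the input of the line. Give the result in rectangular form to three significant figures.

Z_in ≈ 14.6 + j37 Ω

tan(βl) = tan(128°) = -1.28
Z_in = Z_0·(Z_L + jZ_0·tanβl)/(Z_0 + jZ_L·tanβl)
     = 50·(270 − j64)/(50 − j346)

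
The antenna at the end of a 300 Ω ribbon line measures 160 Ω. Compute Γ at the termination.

Γ = -0.304

Γ = (Z_L − Z_0)/(Z_L + Z_0) = (160 − 300)/(160 + 300) = -140/460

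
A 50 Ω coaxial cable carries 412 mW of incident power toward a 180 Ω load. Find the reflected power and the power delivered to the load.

Γ = (180 − 50)/(180 + 50) = 0.565
|Γ|² = 0.319
P_refl = |Γ|²·P_inc = 132 mW, P_del = (1 − |Γ|²)·P_inc = 280 mW

P_reflected ≈ 132 mW; P_delivered ≈ 280 mW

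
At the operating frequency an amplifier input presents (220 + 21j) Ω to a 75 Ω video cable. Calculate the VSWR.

Γ = (Z_L − Z_0)/(Z_L + Z_0) = (145 + j21)/(295 + j21)
|Γ| = 147/296 = 0.495
VSWR = (1 + |Γ|)/(1 − |Γ|) = 1.5/0.505

VSWR ≈ 2.96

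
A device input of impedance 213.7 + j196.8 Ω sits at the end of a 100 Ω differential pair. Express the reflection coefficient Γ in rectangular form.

Γ = (Z_L − Z_0)/(Z_L + Z_0) = (113.7 + j196.8)/(313.7 + j196.8)

Γ ≈ 0.543 + j0.287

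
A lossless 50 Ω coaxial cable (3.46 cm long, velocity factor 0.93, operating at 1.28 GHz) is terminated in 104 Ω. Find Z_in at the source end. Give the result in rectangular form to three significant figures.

Z_in ≈ 31.1 − j22.6 Ω

λ = v/f = 0.93·c / 1.28 GHz = 0.218 m
βl = 2π·l/λ = 2π × 0.159 = 57.1°
tan(βl) = tan(57.1°) = 1.55
Z_in = Z_0·(Z_L + jZ_0·tanβl)/(Z_0 + jZ_L·tanβl)
     = 50·(104 + j77.4)/(50 + j161)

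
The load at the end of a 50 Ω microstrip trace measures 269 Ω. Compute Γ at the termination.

Γ = (Z_L − Z_0)/(Z_L + Z_0) = (269 − 50)/(269 + 50) = 219/319

Γ = 0.687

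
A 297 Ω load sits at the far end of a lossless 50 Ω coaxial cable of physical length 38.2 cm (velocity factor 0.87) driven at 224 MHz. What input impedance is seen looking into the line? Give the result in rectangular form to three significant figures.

λ = v/f = 0.87·c / 224 MHz = 1.17 m
βl = 2π·l/λ = 2π × 0.328 = 118°
tan(βl) = tan(118°) = -1.88
Z_in = Z_0·(Z_L + jZ_0·tanβl)/(Z_0 + jZ_L·tanβl)
     = 50·(297 − j93.9)/(50 − j558)

Z_in ≈ 10.7 + j25.7 Ω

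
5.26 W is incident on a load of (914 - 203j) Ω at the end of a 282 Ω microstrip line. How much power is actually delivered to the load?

|Γ| = |(632 − j203)/(1196 − j203)| = 0.547
|Γ|² = 0.299
P_refl = |Γ|²·P_inc = 1.57 W, P_del = (1 − |Γ|²)·P_inc = 3.69 W

P_delivered ≈ 3.69 W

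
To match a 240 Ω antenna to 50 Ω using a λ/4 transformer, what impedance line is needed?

Z_qwt ≈ 110 Ω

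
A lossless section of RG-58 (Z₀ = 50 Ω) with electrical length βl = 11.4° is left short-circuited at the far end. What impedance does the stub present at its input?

Z_in ≈ +j10.1 Ω

tan(βl) = 0.202
For a short-circuited stub, Z_in = jZ_0·tan(βl)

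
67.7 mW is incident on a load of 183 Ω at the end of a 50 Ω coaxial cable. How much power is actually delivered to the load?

Γ = (183 − 50)/(183 + 50) = 0.571
|Γ|² = 0.326
P_refl = |Γ|²·P_inc = 22.1 mW, P_del = (1 − |Γ|²)·P_inc = 45.6 mW

P_delivered ≈ 45.6 mW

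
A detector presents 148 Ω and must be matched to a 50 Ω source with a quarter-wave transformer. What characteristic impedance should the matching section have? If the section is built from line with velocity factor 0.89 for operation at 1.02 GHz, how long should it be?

Z_qwt = √(Z_0·R_L) = √(50 × 148) = √7400
λ = 0.89·c/f = 0.262 m, so l = λ/4 = 0.0654 m

Z_qwt ≈ 86 Ω; length ≈ 6.54 cm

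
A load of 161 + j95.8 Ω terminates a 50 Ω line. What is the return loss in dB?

RL ≈ 3.98 dB

Γ = (111 + j95.8)/(211 + j95.8), |Γ| = 0.633
RL = −20·log₁₀|Γ| = −20·log₁₀(0.633)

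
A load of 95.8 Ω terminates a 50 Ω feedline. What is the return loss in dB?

RL ≈ 10.1 dB

Γ = (95.8 − 50)/(95.8 + 50) = 0.314
RL = −20·log₁₀|Γ| = −20·log₁₀(0.314)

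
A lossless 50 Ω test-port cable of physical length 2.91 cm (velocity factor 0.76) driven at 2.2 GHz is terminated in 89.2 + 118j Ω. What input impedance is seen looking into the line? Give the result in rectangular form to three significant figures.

Z_in ≈ 9.53 − j3.86 Ω

λ = v/f = 0.76·c / 2.2 GHz = 0.104 m
βl = 2π·l/λ = 2π × 0.281 = 101°
tan(βl) = tan(101°) = -5.1
Z_in = Z_0·(Z_L + jZ_0·tanβl)/(Z_0 + jZ_L·tanβl)
     = 50·(89.2 − j137)/(652 − j455)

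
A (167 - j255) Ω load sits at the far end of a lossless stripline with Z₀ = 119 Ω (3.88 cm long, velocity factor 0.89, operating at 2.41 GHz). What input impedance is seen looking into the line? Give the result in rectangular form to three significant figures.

Z_in ≈ 64.4 + j152 Ω

λ = v/f = 0.89·c / 2.41 GHz = 0.111 m
βl = 2π·l/λ = 2π × 0.35 = 126°
tan(βl) = tan(126°) = -1.37
Z_in = Z_0·(Z_L + jZ_0·tanβl)/(Z_0 + jZ_L·tanβl)
     = 119·(167 − j418)/(-231 − j229)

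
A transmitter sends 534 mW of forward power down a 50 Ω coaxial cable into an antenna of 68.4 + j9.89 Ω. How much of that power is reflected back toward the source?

|Γ| = |(18.4 + j9.89)/(118.4 + j9.89)| = 0.176
|Γ|² = 0.0309
P_refl = |Γ|²·P_inc = 16.5 mW, P_del = (1 − |Γ|²)·P_inc = 517 mW

P_reflected ≈ 16.5 mW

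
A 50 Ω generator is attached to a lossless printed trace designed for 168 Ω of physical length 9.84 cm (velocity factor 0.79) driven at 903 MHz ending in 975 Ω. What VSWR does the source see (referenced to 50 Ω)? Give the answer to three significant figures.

VSWR ≈ 10.8

λ = v/f = 0.79·c / 903 MHz = 0.262 m
βl = 2π·l/λ = 2π × 0.375 = 135°
tan(βl) = -1
Z_in = Z_0·(Z_L + jZ_0·tanβl)/(Z_0 + jZ_L·tanβl) = 56.2 + j158 Ω
Γ_s = (Z_in − Z_s)/(Z_in + Z_s) = (6.17 + j158)/(106 + j158), |Γ_s| = 0.831
VSWR = (1 + |Γ_s|)/(1 − |Γ_s|)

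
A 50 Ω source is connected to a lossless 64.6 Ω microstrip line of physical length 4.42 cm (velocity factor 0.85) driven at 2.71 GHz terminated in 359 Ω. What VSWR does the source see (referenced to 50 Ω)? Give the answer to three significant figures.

VSWR ≈ 7.08

λ = v/f = 0.85·c / 2.71 GHz = 0.0941 m
βl = 2π·l/λ = 2π × 0.47 = 169°
tan(βl) = -0.192
Z_in = Z_0·(Z_L + jZ_0·tanβl)/(Z_0 + jZ_L·tanβl) = 174 + j173 Ω
Γ_s = (Z_in − Z_s)/(Z_in + Z_s) = (124 + j173)/(224 + j173), |Γ_s| = 0.752
VSWR = (1 + |Γ_s|)/(1 − |Γ_s|)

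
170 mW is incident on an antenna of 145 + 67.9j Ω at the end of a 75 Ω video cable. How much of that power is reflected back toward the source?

|Γ| = |(70 + j67.9)/(220 + j67.9)| = 0.424
|Γ|² = 0.179
P_refl = |Γ|²·P_inc = 30.5 mW, P_del = (1 − |Γ|²)·P_inc = 140 mW

P_reflected ≈ 30.5 mW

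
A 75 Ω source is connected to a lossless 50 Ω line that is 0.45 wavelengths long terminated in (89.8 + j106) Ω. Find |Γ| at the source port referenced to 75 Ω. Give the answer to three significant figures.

βl = 2π × 0.45 = 162°
tan(βl) = -0.325
Z_in = Z_0·(Z_L + jZ_0·tanβl)/(Z_0 + jZ_L·tanβl) = 31.1 + j63.9 Ω
Γ_s = (Z_in − Z_s)/(Z_in + Z_s) = (-43.9 + j63.9)/(106 + j63.9), |Γ_s| = 0.626

|Γ| ≈ 0.626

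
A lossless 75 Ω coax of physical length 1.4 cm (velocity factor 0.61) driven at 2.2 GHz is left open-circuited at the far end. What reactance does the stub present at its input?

λ = v/f = 0.61·c / 2.2 GHz = 0.0832 m
βl = 2π·l/λ = 2π × 0.168 = 60.6°
tan(βl) = 1.77
For an open-circuited stub, Z_in = −jZ_0·cot(βl) = −jZ_0/tan(βl)

X_in ≈ -42.3 Ω (capacitive)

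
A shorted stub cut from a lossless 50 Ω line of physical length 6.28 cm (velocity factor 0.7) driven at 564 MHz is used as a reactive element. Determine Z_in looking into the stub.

λ = v/f = 0.7·c / 564 MHz = 0.372 m
βl = 2π·l/λ = 2π × 0.169 = 60.7°
tan(βl) = 1.78
For a shorted stub, Z_in = jZ_0·tan(βl)

Z_in ≈ +j89.2 Ω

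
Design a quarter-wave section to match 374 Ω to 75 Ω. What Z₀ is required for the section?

Z_qwt = √(Z_0·R_L) = √(75 × 374) = √28050

Z_qwt ≈ 167 Ω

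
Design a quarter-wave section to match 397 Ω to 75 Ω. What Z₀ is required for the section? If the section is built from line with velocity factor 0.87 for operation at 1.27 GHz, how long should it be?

Z_qwt = √(Z_0·R_L) = √(75 × 397) = √29780
λ = 0.87·c/f = 0.206 m, so l = λ/4 = 0.0514 m

Z_qwt ≈ 173 Ω; length ≈ 5.14 cm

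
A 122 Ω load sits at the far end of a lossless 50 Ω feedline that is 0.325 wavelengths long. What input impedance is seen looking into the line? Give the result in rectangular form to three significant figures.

βl = 2π × 0.325 = 117°
tan(βl) = tan(117°) = -1.96
Z_in = Z_0·(Z_L + jZ_0·tanβl)/(Z_0 + jZ_L·tanβl)
     = 50·(122 − j98.1)/(50 − j239)

Z_in ≈ 24.7 + j20.3 Ω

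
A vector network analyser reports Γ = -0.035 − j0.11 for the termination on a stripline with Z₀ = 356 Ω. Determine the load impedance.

Z_L ≈ 324 − j72.3 Ω

Z_L = Z_0·(1 + Γ)/(1 − Γ) = 356·(0.965 − j0.11)/(1.03 + j0.11)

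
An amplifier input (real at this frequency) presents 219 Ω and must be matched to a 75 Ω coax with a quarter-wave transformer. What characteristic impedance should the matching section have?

Z_qwt = √(Z_0·R_L) = √(75 × 219) = √16420

Z_qwt ≈ 128 Ω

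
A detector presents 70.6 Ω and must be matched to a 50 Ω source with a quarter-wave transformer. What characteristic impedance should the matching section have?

Z_qwt ≈ 59.4 Ω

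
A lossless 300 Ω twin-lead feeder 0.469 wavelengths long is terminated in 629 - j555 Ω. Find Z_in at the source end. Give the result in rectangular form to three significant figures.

βl = 2π × 0.469 = 169°
tan(βl) = tan(169°) = -0.197
Z_in = Z_0·(Z_L + jZ_0·tanβl)/(Z_0 + jZ_L·tanβl)
     = 300·(629 − j614)/(191 − j124)

Z_in ≈ 1140 − j226 Ω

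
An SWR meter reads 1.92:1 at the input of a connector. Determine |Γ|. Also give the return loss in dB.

|Γ| ≈ 0.315; return loss ≈ 10 dB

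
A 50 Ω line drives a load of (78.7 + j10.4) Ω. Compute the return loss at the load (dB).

Γ = (28.7 + j10.4)/(128.7 + j10.4), |Γ| = 0.236
RL = −20·log₁₀|Γ| = −20·log₁₀(0.236)

RL ≈ 12.5 dB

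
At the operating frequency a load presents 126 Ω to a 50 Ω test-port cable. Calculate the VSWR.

VSWR ≈ 2.52

Γ = (126 − 50)/(126 + 50) = 0.432
VSWR = (1 + 0.432)/(1 − 0.432)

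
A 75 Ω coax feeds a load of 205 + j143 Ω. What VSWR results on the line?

Γ = (Z_L − Z_0)/(Z_L + Z_0) = (130 + j143)/(280 + j143)
|Γ| = 193/314 = 0.615
VSWR = (1 + |Γ|)/(1 − |Γ|) = 1.61/0.385

VSWR ≈ 4.19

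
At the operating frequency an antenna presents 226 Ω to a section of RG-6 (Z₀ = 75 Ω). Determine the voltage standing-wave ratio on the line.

VSWR ≈ 3.01

Γ = (226 − 75)/(226 + 75) = 0.502
VSWR = (1 + 0.502)/(1 − 0.502)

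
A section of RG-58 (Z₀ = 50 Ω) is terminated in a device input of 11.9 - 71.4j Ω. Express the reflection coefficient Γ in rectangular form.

Γ ≈ 0.307 − j0.8

Γ = (Z_L − Z_0)/(Z_L + Z_0) = (-38.1 − j71.4)/(61.9 − j71.4)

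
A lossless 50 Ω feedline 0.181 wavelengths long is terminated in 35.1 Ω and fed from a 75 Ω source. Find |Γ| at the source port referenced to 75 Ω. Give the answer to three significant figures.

βl = 2π × 0.181 = 65.2°
tan(βl) = 2.16
Z_in = Z_0·(Z_L + jZ_0·tanβl)/(Z_0 + jZ_L·tanβl) = 60.3 + j16.6 Ω
Γ_s = (Z_in − Z_s)/(Z_in + Z_s) = (-14.7 + j16.6)/(135 + j16.6), |Γ_s| = 0.163

|Γ| ≈ 0.163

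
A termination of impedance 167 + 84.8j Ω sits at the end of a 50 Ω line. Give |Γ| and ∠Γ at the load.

Γ = (Z_L − Z_0)/(Z_L + Z_0) = (117 + j84.8)/(217 + j84.8)
|Γ| = 144/233 = 0.62

Γ ≈ 0.62 ∠ 14.6°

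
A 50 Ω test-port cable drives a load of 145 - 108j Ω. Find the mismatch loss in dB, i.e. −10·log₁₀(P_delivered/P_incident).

Γ = (95 − j108)/(195 − j108), |Γ| = 0.645
|Γ|² = 0.416, so P_del/P_inc = 1 − |Γ|² = 0.584
ML = −10·log₁₀(1 − |Γ|²)

mismatch loss ≈ 2.34 dB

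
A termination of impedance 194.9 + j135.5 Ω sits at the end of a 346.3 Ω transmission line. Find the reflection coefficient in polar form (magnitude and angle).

Γ = (Z_L − Z_0)/(Z_L + Z_0) = (-151.4 + j135.5)/(541.2 + j135.5)
|Γ| = 203/558 = 0.364

Γ ≈ 0.364 ∠ 124°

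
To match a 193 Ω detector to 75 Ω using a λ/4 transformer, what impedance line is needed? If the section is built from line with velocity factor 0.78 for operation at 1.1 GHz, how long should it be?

Z_qwt ≈ 120 Ω; length ≈ 5.32 cm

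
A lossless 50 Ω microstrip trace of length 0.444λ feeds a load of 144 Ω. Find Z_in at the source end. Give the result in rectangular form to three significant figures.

βl = 2π × 0.444 = 160°
tan(βl) = tan(160°) = -0.367
Z_in = Z_0·(Z_L + jZ_0·tanβl)/(Z_0 + jZ_L·tanβl)
     = 50·(144 − j18.4)/(50 − j52.9)

Z_in ≈ 77.2 + j63.2 Ω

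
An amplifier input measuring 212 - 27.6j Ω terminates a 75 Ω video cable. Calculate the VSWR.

Γ = (Z_L − Z_0)/(Z_L + Z_0) = (137 − j27.6)/(287 − j27.6)
|Γ| = 140/288 = 0.485
VSWR = (1 + |Γ|)/(1 − |Γ|) = 1.48/0.515

VSWR ≈ 2.88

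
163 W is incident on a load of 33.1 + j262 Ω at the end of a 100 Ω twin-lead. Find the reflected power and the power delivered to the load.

|Γ| = |(-66.9 + j262)/(133.1 + j262)| = 0.92
|Γ|² = 0.847
P_refl = |Γ|²·P_inc = 138 W, P_del = (1 − |Γ|²)·P_inc = 25 W

P_reflected ≈ 138 W; P_delivered ≈ 25 W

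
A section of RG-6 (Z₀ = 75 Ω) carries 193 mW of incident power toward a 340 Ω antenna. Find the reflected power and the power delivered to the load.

P_reflected ≈ 78.7 mW; P_delivered ≈ 114 mW

Γ = (340 − 75)/(340 + 75) = 0.639
|Γ|² = 0.408
P_refl = |Γ|²·P_inc = 78.7 mW, P_del = (1 − |Γ|²)·P_inc = 114 mW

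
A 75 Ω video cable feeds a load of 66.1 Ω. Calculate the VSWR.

Γ = (66.1 − 75)/(66.1 + 75) = -0.0631
VSWR = (1 + 0.0631)/(1 − 0.0631)

VSWR ≈ 1.13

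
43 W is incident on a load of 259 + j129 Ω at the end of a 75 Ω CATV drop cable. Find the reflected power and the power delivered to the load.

|Γ| = |(184 + j129)/(334 + j129)| = 0.628
|Γ|² = 0.394
P_refl = |Γ|²·P_inc = 16.9 W, P_del = (1 − |Γ|²)·P_inc = 26.1 W

P_reflected ≈ 16.9 W; P_delivered ≈ 26.1 W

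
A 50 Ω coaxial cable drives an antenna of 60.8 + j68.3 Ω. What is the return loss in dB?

Γ = (10.8 + j68.3)/(110.8 + j68.3), |Γ| = 0.531
RL = −20·log₁₀|Γ| = −20·log₁₀(0.531)

RL ≈ 5.49 dB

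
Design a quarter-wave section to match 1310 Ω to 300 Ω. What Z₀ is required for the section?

Z_qwt = √(Z_0·R_L) = √(300 × 1310) = √393000

Z_qwt ≈ 627 Ω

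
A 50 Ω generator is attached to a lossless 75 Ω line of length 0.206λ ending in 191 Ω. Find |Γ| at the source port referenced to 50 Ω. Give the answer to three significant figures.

|Γ| ≈ 0.308

βl = 2π × 0.206 = 74.2°
tan(βl) = 3.52
Z_in = Z_0·(Z_L + jZ_0·tanβl)/(Z_0 + jZ_L·tanβl) = 31.4 − j17.8 Ω
Γ_s = (Z_in − Z_s)/(Z_in + Z_s) = (-18.6 − j17.8)/(81.4 − j17.8), |Γ_s| = 0.308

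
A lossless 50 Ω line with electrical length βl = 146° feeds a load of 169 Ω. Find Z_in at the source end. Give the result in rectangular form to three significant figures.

Z_in ≈ 39.7 + j56.7 Ω

tan(βl) = tan(146°) = -0.675
Z_in = Z_0·(Z_L + jZ_0·tanβl)/(Z_0 + jZ_L·tanβl)
     = 50·(169 − j33.7)/(50 − j114)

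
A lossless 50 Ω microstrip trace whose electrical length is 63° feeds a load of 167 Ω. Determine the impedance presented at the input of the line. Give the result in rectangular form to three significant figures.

Z_in ≈ 18.4 − j22.7 Ω

tan(βl) = tan(63°) = 1.96
Z_in = Z_0·(Z_L + jZ_0·tanβl)/(Z_0 + jZ_L·tanβl)
     = 50·(167 + j98.1)/(50 + j328)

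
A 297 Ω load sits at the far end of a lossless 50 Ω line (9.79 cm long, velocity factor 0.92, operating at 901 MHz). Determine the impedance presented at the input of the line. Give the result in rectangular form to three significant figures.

Z_in ≈ 10.2 + j22.6 Ω

λ = v/f = 0.92·c / 901 MHz = 0.306 m
βl = 2π·l/λ = 2π × 0.32 = 115°
tan(βl) = tan(115°) = -2.14
Z_in = Z_0·(Z_L + jZ_0·tanβl)/(Z_0 + jZ_L·tanβl)
     = 50·(297 − j107)/(50 − j635)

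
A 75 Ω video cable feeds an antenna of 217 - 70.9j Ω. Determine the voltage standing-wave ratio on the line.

Γ = (Z_L − Z_0)/(Z_L + Z_0) = (142 − j70.9)/(292 − j70.9)
|Γ| = 159/300 = 0.528
VSWR = (1 + |Γ|)/(1 − |Γ|) = 1.53/0.472

VSWR ≈ 3.24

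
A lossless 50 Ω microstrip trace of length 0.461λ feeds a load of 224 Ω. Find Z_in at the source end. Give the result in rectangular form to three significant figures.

βl = 2π × 0.461 = 166°
tan(βl) = tan(166°) = -0.25
Z_in = Z_0·(Z_L + jZ_0·tanβl)/(Z_0 + jZ_L·tanβl)
     = 50·(224 − j12.5)/(50 − j56)

Z_in ≈ 106 + j106 Ω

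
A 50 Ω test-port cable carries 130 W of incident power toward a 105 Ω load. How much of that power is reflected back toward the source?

P_reflected ≈ 16.4 W

Γ = (105 − 50)/(105 + 50) = 0.355
|Γ|² = 0.126
P_refl = |Γ|²·P_inc = 16.4 W, P_del = (1 − |Γ|²)·P_inc = 114 W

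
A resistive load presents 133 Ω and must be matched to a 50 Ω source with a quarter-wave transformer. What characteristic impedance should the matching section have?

Z_qwt = √(Z_0·R_L) = √(50 × 133) = √6650

Z_qwt ≈ 81.5 Ω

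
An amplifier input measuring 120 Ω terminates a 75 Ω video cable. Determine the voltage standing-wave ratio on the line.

VSWR ≈ 1.6

For a purely resistive load, VSWR = R_L/Z_0 or Z_0/R_L (whichever > 1) = 120/75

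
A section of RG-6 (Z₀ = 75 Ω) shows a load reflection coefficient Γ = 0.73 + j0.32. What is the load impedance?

Z_L = Z_0·(1 + Γ)/(1 − Γ) = 75·(1.73 + j0.32)/(0.27 − j0.32)

Z_L ≈ 156 + j274 Ω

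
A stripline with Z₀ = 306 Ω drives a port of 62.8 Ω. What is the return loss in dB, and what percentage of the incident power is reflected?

RL ≈ 3.62 dB; 43.5% of incident power reflected

Γ = (62.8 − 306)/(62.8 + 306) = -0.659
RL = −20·log₁₀(0.659) = 3.62 dB
P_refl/P_inc = |Γ|² = 0.435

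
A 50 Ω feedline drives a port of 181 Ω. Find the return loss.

RL ≈ 4.93 dB

Γ = (181 − 50)/(181 + 50) = 0.567
RL = −20·log₁₀|Γ| = −20·log₁₀(0.567)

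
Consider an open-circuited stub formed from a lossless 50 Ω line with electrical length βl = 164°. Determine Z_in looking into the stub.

tan(βl) = -0.287
For an open-circuited stub, Z_in = −jZ_0·cot(βl) = −jZ_0/tan(βl)

Z_in ≈ +j174 Ω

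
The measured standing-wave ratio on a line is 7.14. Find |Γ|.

|Γ| ≈ 0.754

|Γ| = (S − 1)/(S + 1) = (7.14 − 1)/(7.14 + 1) = 6.14/8.14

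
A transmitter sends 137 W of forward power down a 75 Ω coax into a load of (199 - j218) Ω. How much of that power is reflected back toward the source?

P_reflected ≈ 70.3 W

|Γ| = |(124 − j218)/(274 − j218)| = 0.716
|Γ|² = 0.513
P_refl = |Γ|²·P_inc = 70.3 W, P_del = (1 − |Γ|²)·P_inc = 66.7 W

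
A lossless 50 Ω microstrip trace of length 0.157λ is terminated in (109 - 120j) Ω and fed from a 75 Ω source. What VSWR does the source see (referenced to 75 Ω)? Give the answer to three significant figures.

βl = 2π × 0.157 = 56.5°
tan(βl) = 1.51
Z_in = Z_0·(Z_L + jZ_0·tanβl)/(Z_0 + jZ_L·tanβl) = 11.1 − j17.5 Ω
Γ_s = (Z_in − Z_s)/(Z_in + Z_s) = (-63.9 − j17.5)/(86.1 − j17.5), |Γ_s| = 0.754
VSWR = (1 + |Γ_s|)/(1 − |Γ_s|)

VSWR ≈ 7.14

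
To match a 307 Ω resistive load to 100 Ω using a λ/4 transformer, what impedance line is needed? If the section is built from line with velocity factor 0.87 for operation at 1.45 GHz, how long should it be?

Z_qwt = √(Z_0·R_L) = √(100 × 307) = √30700
λ = 0.87·c/f = 0.18 m, so l = λ/4 = 0.045 m

Z_qwt ≈ 175 Ω; length ≈ 4.5 cm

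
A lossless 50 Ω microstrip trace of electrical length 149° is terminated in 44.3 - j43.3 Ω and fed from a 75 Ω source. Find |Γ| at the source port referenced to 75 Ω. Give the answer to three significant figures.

tan(βl) = -0.601
Z_in = Z_0·(Z_L + jZ_0·tanβl)/(Z_0 + jZ_L·tanβl) = 117 − j22.6 Ω
Γ_s = (Z_in − Z_s)/(Z_in + Z_s) = (42.4 − j22.6)/(192 − j22.6), |Γ_s| = 0.248

|Γ| ≈ 0.248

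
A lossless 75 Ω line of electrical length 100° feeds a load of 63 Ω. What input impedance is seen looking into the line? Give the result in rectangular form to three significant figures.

Z_in ≈ 88.2 − j5.28 Ω

tan(βl) = tan(100°) = -5.67
Z_in = Z_0·(Z_L + jZ_0·tanβl)/(Z_0 + jZ_L·tanβl)
     = 75·(63 − j425)/(75 − j357)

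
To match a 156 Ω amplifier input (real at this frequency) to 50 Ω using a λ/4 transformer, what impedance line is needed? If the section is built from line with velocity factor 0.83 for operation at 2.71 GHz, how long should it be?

Z_qwt ≈ 88.3 Ω; length ≈ 2.3 cm

Z_qwt = √(Z_0·R_L) = √(50 × 156) = √7800
λ = 0.83·c/f = 0.0919 m, so l = λ/4 = 0.023 m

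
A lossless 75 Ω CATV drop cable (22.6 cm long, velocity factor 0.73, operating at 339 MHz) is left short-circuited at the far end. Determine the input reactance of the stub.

X_in ≈ -103 Ω (capacitive)

λ = v/f = 0.73·c / 339 MHz = 0.646 m
βl = 2π·l/λ = 2π × 0.35 = 126°
tan(βl) = -1.38
For a short-circuited stub, Z_in = jZ_0·tan(βl)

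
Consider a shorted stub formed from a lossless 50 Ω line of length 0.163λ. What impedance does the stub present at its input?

Z_in ≈ +j82.2 Ω

βl = 2π × 0.163 = 58.7°
tan(βl) = 1.64
For a shorted stub, Z_in = jZ_0·tan(βl)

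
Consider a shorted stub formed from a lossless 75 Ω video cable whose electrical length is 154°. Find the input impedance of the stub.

tan(βl) = -0.488
For a shorted stub, Z_in = jZ_0·tan(βl)

Z_in ≈ −j36.6 Ω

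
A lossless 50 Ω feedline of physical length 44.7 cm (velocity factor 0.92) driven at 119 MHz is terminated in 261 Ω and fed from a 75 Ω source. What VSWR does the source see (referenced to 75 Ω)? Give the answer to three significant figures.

VSWR ≈ 7.3

λ = v/f = 0.92·c / 119 MHz = 2.32 m
βl = 2π·l/λ = 2π × 0.193 = 69.4°
tan(βl) = 2.66
Z_in = Z_0·(Z_L + jZ_0·tanβl)/(Z_0 + jZ_L·tanβl) = 10.9 − j18 Ω
Γ_s = (Z_in − Z_s)/(Z_in + Z_s) = (-64.1 − j18)/(85.9 − j18), |Γ_s| = 0.759
VSWR = (1 + |Γ_s|)/(1 − |Γ_s|)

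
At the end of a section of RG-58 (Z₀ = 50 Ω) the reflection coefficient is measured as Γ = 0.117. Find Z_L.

Z_L = Z_0·(1 + Γ)/(1 − Γ) = 50·(1.12)/(0.883)

Z_L ≈ 63.3 Ω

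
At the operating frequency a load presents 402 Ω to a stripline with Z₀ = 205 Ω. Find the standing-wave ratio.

VSWR ≈ 1.96

For a purely resistive load, VSWR = R_L/Z_0 or Z_0/R_L (whichever > 1) = 402/205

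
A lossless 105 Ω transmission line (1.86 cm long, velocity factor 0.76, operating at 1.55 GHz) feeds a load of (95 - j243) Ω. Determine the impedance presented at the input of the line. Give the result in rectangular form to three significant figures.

Z_in ≈ 16 − j44.9 Ω

λ = v/f = 0.76·c / 1.55 GHz = 0.147 m
βl = 2π·l/λ = 2π × 0.126 = 45.5°
tan(βl) = tan(45.5°) = 1.02
Z_in = Z_0·(Z_L + jZ_0·tanβl)/(Z_0 + jZ_L·tanβl)
     = 105·(95 − j136)/(352 + j96.7)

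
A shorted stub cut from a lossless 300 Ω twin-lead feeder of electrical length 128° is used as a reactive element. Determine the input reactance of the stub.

tan(βl) = -1.28
For a shorted stub, Z_in = jZ_0·tan(βl)

X_in ≈ -384 Ω (capacitive)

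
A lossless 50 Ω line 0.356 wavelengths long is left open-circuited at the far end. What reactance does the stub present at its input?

X_in ≈ 39.3 Ω (inductive)

βl = 2π × 0.356 = 128°
tan(βl) = -1.27
For an open-circuited stub, Z_in = −jZ_0·cot(βl) = −jZ_0/tan(βl)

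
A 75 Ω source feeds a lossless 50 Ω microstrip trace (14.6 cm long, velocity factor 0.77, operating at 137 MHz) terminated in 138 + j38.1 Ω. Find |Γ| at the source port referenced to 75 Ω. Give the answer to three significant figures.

|Γ| ≈ 0.429

λ = v/f = 0.77·c / 137 MHz = 1.69 m
βl = 2π·l/λ = 2π × 0.0866 = 31.2°
tan(βl) = 0.605
Z_in = Z_0·(Z_L + jZ_0·tanβl)/(Z_0 + jZ_L·tanβl) = 61.2 − j62.9 Ω
Γ_s = (Z_in − Z_s)/(Z_in + Z_s) = (-13.8 − j62.9)/(136 − j62.9), |Γ_s| = 0.429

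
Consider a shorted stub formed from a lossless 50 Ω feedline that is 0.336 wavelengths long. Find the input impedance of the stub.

βl = 2π × 0.336 = 121°
tan(βl) = -1.67
For a shorted stub, Z_in = jZ_0·tan(βl)

Z_in ≈ −j83.3 Ω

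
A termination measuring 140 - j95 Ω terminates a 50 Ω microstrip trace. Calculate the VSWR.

Γ = (Z_L − Z_0)/(Z_L + Z_0) = (90 − j95)/(190 − j95)
|Γ| = 131/212 = 0.616
VSWR = (1 + |Γ|)/(1 − |Γ|) = 1.62/0.384

VSWR ≈ 4.21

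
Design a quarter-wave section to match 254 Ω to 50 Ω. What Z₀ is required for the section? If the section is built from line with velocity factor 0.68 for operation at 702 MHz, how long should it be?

Z_qwt = √(Z_0·R_L) = √(50 × 254) = √12700
λ = 0.68·c/f = 0.291 m, so l = λ/4 = 0.0726 m

Z_qwt ≈ 113 Ω; length ≈ 7.26 cm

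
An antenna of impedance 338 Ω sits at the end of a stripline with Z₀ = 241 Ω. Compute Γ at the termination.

Γ = (Z_L − Z_0)/(Z_L + Z_0) = (338 − 241)/(338 + 241) = 97/579

Γ = 0.168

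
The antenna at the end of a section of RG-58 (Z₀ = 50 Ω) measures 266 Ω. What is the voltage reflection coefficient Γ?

Γ = 0.684

Γ = (Z_L − Z_0)/(Z_L + Z_0) = (266 − 50)/(266 + 50) = 216/316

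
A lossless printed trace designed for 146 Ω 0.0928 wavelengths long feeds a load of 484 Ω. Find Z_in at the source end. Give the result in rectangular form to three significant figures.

Z_in ≈ 120 − j166 Ω

βl = 2π × 0.0928 = 33.4°
tan(βl) = tan(33.4°) = 0.66
Z_in = Z_0·(Z_L + jZ_0·tanβl)/(Z_0 + jZ_L·tanβl)
     = 146·(484 + j96.3)/(146 + j319)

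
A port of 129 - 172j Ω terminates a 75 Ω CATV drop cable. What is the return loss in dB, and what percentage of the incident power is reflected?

Γ = (54 − j172)/(204 − j172), |Γ| = 0.676
RL = −20·log₁₀(0.676) = 3.41 dB
P_refl/P_inc = |Γ|² = 0.456

RL ≈ 3.41 dB; 45.6% of incident power reflected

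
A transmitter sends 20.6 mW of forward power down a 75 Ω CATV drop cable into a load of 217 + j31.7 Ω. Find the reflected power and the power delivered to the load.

|Γ| = |(142 + j31.7)/(292 + j31.7)| = 0.495
|Γ|² = 0.245
P_refl = |Γ|²·P_inc = 5.05 mW, P_del = (1 − |Γ|²)·P_inc = 15.5 mW

P_reflected ≈ 5.05 mW; P_delivered ≈ 15.5 mW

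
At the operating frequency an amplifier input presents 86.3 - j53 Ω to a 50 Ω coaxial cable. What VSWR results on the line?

Γ = (Z_L − Z_0)/(Z_L + Z_0) = (36.3 − j53)/(136.3 − j53)
|Γ| = 64.2/146 = 0.439
VSWR = (1 + |Γ|)/(1 − |Γ|) = 1.44/0.561

VSWR ≈ 2.57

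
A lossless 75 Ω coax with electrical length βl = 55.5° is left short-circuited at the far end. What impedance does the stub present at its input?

tan(βl) = 1.46
For a short-circuited stub, Z_in = jZ_0·tan(βl)

Z_in ≈ +j109 Ω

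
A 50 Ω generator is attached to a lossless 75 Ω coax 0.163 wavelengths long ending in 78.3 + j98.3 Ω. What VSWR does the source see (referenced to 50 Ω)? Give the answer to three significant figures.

VSWR ≈ 4.32

βl = 2π × 0.163 = 58.7°
tan(βl) = 1.64
Z_in = Z_0·(Z_L + jZ_0·tanβl)/(Z_0 + jZ_L·tanβl) = 67.8 − j91.2 Ω
Γ_s = (Z_in − Z_s)/(Z_in + Z_s) = (17.8 − j91.2)/(118 − j91.2), |Γ_s| = 0.624
VSWR = (1 + |Γ_s|)/(1 − |Γ_s|)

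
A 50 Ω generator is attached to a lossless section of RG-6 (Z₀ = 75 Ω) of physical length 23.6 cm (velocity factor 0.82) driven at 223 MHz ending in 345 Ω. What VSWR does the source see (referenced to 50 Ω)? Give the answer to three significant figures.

VSWR ≈ 3.27

λ = v/f = 0.82·c / 223 MHz = 1.1 m
βl = 2π·l/λ = 2π × 0.214 = 77°
tan(βl) = 4.34
Z_in = Z_0·(Z_L + jZ_0·tanβl)/(Z_0 + jZ_L·tanβl) = 17.1 − j16.4 Ω
Γ_s = (Z_in − Z_s)/(Z_in + Z_s) = (-32.9 − j16.4)/(67.1 − j16.4), |Γ_s| = 0.532
VSWR = (1 + |Γ_s|)/(1 − |Γ_s|)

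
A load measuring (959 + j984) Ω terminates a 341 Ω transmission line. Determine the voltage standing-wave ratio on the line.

VSWR ≈ 5.96

Γ = (Z_L − Z_0)/(Z_L + Z_0) = (618 + j984)/(1300 + j984)
|Γ| = 1160/1630 = 0.713
VSWR = (1 + |Γ|)/(1 − |Γ|) = 1.71/0.287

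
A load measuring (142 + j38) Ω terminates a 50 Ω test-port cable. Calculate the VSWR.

VSWR ≈ 3.07

Γ = (Z_L − Z_0)/(Z_L + Z_0) = (92 + j38)/(192 + j38)
|Γ| = 99.5/196 = 0.509
VSWR = (1 + |Γ|)/(1 − |Γ|) = 1.51/0.491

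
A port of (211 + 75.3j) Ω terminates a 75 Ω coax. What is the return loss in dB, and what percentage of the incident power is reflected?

Γ = (136 + j75.3)/(286 + j75.3), |Γ| = 0.526
RL = −20·log₁₀(0.526) = 5.59 dB
P_refl/P_inc = |Γ|² = 0.276

RL ≈ 5.59 dB; 27.6% of incident power reflected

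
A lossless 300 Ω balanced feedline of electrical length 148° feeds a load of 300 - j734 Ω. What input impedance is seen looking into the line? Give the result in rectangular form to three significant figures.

Z_in ≈ 622 + j1010 Ω

tan(βl) = tan(148°) = -0.625
Z_in = Z_0·(Z_L + jZ_0·tanβl)/(Z_0 + jZ_L·tanβl)
     = 300·(300 − j921)/(-159 − j187)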